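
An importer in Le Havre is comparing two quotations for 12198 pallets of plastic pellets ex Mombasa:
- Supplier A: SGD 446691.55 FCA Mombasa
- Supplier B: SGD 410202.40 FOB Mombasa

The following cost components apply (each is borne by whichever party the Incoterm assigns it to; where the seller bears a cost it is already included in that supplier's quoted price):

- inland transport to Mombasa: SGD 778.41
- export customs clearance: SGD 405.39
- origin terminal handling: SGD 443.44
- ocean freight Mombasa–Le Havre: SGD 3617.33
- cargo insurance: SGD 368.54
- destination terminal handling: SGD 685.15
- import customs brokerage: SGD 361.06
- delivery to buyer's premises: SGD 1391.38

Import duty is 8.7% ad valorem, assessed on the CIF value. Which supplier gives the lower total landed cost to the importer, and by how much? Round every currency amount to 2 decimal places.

Supplier B is cheaper by SGD 40145.72

Supplier A (FCA):
CIF value = FCA price + origin terminal + freight + insurance = 446691.55 + 443.44 + 3617.33 + 368.54 = 451120.86
Import duty = 451120.86 × 8.7% = 39247.51
Buyer bears (A): 443.44 + 3617.33 + 368.54 + 685.15 + 361.06 + 1391.38 = 6866.90
Landed cost (A) = invoice 446691.55 + 6866.90 + duty 39247.51 = 492805.96
Supplier B (FOB):
CIF value = FOB price + freight + insurance = 410202.40 + 3617.33 + 368.54 = 414188.27
Import duty = 414188.27 × 8.7% = 36034.38
Buyer bears (B): 3617.33 + 368.54 + 685.15 + 361.06 + 1391.38 = 6423.46
Landed cost (B) = invoice 410202.40 + 6423.46 + duty 36034.38 = 452660.24
Difference = |492805.96 − 452660.24| = 40145.72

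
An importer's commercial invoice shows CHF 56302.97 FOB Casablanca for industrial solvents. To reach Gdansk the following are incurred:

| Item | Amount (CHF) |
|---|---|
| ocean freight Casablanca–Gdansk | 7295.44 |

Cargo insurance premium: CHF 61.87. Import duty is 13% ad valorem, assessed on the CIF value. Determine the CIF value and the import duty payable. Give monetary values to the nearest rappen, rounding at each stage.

CIF = FOB price + freight + insurance
CIF = 56302.97 + 7295.44 + 61.87 = 63660.28
Import duty = 63660.28 × 13% = 8275.84

CIF value: CHF 63660.28; import duty: CHF 8275.84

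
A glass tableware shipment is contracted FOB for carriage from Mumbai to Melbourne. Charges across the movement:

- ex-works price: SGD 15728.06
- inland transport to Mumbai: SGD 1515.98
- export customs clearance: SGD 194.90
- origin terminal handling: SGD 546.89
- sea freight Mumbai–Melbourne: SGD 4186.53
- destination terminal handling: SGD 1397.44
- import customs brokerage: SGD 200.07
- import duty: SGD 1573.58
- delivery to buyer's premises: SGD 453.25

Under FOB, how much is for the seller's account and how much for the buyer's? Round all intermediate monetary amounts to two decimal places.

Seller: SGD 17985.83; buyer: SGD 7810.87

FOB: the seller bears costs until goods are on board at the origin port; the buyer bears freight, insurance and all costs thereafter.
Seller's account: goods 15728.06 + inland to port 1515.98 + export clearance 194.90 + origin terminal 546.89 = 17985.83
Buyer's account: freight 4186.53 + destination terminal 1397.44 + brokerage 200.07 + duty 1573.58 + delivery 453.25 = 7810.87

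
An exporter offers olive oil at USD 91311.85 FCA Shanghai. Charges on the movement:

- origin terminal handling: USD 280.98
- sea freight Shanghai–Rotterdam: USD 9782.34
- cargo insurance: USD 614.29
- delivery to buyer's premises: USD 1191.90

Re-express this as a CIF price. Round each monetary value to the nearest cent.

CIF price: USD 101989.46

Not relevant to the conversion: delivery — on the buyer under both terms; not part of either seller's price.
From FCA to CIF, the seller additionally bears: origin terminal, freight, insurance.
CIF price = 91311.85 + 280.98 + 9782.34 + 614.29 = 101989.46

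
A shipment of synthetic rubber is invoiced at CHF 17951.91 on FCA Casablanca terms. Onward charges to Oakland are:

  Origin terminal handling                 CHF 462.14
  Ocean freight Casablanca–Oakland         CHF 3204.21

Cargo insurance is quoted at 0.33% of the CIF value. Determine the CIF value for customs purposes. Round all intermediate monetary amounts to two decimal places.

Let C be the CIF value. C = FCA price + pre-shipment costs + freight + 0.33% × C
C − 0.33% × C = 17951.91 + 462.14 + 3204.21
0.9967 × C = 21618.26
C = 21618.26 / 0.9967 = 21689.84
Insurance premium = 0.33% × 21689.84 = 71.58

CIF value: CHF 21689.84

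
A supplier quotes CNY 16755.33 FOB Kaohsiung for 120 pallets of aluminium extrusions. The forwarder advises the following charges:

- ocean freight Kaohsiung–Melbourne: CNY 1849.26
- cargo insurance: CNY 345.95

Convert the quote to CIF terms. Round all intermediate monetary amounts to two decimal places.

From FOB to CIF, the seller additionally bears: freight, insurance.
CIF price = 16755.33 + 1849.26 + 345.95 = 18950.54

CIF price: CNY 18950.54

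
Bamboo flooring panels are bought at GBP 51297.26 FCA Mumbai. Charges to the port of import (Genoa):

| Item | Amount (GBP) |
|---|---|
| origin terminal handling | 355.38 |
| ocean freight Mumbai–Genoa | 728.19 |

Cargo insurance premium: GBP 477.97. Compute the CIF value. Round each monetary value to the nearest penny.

CIF value: GBP 52858.80

CIF = FCA price + pre-shipment costs + freight + insurance
CIF = 51297.26 + 355.38 + 728.19 + 477.97 = 52858.80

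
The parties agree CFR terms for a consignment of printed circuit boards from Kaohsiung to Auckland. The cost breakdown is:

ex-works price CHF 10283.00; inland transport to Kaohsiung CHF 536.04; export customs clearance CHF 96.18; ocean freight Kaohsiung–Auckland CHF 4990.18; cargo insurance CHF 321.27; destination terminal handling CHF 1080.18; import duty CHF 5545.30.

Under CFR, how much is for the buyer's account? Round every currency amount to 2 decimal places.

Buyer's account: CHF 6946.75

CFR: the seller pays costs through ocean freight to the destination port, but not insurance.
Seller's account: goods 10283.00 + inland to port 536.04 + export clearance 96.18 + freight 4990.18 = 15905.40
Buyer's account: insurance 321.27 + destination terminal 1080.18 + duty 5545.30 = 6946.75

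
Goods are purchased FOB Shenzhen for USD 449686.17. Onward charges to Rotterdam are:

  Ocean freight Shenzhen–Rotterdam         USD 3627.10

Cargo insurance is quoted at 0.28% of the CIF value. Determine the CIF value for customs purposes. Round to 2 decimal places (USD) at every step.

CIF value: USD 454586.11

Let C be the CIF value. C = FOB price + freight + 0.28% × C
C − 0.28% × C = 449686.17 + 3627.10
0.9972 × C = 453313.27
C = 453313.27 / 0.9972 = 454586.11
Insurance premium = 0.28% × 454586.11 = 1272.84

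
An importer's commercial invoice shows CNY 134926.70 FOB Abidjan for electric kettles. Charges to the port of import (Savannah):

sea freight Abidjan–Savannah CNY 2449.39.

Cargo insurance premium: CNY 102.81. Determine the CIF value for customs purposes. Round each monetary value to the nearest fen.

CIF = FOB price + freight + insurance
CIF = 134926.70 + 2449.39 + 102.81 = 137478.90

CIF value: CNY 137478.90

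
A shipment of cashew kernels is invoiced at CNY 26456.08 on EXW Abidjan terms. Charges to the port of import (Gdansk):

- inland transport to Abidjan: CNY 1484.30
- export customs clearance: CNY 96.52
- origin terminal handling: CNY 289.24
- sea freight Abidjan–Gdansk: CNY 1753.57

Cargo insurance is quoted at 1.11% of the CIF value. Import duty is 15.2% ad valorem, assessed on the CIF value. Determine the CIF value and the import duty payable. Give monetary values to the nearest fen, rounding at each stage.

CIF value: CNY 30417.34; import duty: CNY 4623.44

Let C be the CIF value. C = EXW price + pre-shipment costs + freight + 1.11% × C
C − 1.11% × C = 26456.08 + 1484.30 + 96.52 + 289.24 + 1753.57
0.9889 × C = 30079.71
C = 30079.71 / 0.9889 = 30417.34
Insurance premium = 1.11% × 30417.34 = 337.63
Import duty = 30417.34 × 15.2% = 4623.44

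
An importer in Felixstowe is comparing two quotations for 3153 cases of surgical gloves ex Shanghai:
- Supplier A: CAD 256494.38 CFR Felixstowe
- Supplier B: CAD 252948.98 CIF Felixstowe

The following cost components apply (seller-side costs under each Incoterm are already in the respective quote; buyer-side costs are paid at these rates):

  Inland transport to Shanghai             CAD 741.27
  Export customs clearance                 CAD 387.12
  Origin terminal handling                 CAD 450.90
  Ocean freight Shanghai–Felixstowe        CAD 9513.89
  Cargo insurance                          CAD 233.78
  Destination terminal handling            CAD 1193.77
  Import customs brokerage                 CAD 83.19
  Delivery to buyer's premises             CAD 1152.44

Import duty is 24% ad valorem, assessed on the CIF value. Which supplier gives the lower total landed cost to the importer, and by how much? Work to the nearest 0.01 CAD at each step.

Supplier B is cheaper by CAD 4686.18

Supplier A (CFR):
CIF value = CFR price + insurance = 256494.38 + 233.78 = 256728.16
Import duty = 256728.16 × 24% = 61614.76
Buyer bears (A): 233.78 + 1193.77 + 83.19 + 1152.44 = 2663.18
Landed cost (A) = invoice 256494.38 + 2663.18 + duty 61614.76 = 320772.32
Supplier B (CIF):
The CIF price already equals the CIF value: 252948.98
Import duty = 252948.98 × 24% = 60707.76
Buyer bears (B): 1193.77 + 83.19 + 1152.44 = 2429.40
Landed cost (B) = invoice 252948.98 + 2429.40 + duty 60707.76 = 316086.14
Difference = |320772.32 − 316086.14| = 4686.18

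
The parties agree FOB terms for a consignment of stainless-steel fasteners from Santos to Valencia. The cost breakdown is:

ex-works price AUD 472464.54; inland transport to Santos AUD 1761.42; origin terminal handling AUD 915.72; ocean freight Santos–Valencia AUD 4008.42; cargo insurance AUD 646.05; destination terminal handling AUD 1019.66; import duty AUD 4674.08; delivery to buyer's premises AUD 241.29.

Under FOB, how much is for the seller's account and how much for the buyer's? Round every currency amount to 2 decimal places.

FOB: the seller bears costs until goods are on board at the origin port; the buyer bears freight, insurance and all costs thereafter.
Seller's account: goods 472464.54 + inland to port 1761.42 + origin terminal 915.72 = 475141.68
Buyer's account: freight 4008.42 + insurance 646.05 + destination terminal 1019.66 + duty 4674.08 + delivery 241.29 = 10589.50

Seller: AUD 475141.68; buyer: AUD 10589.50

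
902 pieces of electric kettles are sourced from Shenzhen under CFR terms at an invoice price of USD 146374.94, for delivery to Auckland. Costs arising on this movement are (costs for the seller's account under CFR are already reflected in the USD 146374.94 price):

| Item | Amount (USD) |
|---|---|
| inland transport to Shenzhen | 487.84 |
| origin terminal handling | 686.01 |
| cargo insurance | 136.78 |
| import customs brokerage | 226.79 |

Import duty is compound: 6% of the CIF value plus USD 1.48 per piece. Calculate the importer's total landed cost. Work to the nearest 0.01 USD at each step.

CFR: the seller pays costs through ocean freight to the destination port, but not insurance.
Already in the invoice (seller's account under CFR): inland to port, origin terminal — exclude.
CIF value = CFR price + insurance = 146374.94 + 136.78 = 146511.72
Ad valorem component: 146511.72 × 6% = 8790.70
Specific component: 902 × 1.48 = 1334.96
Import duty = 8790.70 + 1334.96 = 10125.66
Buyer bears: insurance 136.78 + brokerage 226.79 + duty 10125.66 = 10489.23
Landed cost = invoice 146374.94 + 10489.23 = 156864.17

Total landed cost: USD 156864.17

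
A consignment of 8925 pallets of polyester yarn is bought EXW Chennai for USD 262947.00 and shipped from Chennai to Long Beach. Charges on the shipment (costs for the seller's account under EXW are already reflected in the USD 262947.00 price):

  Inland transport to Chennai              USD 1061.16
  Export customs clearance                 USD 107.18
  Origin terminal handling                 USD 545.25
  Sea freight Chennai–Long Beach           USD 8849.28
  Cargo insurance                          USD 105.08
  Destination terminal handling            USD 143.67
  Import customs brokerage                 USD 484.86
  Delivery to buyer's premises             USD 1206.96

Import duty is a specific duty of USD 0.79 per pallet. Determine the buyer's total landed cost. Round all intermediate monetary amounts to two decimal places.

EXW: the seller makes goods available at their premises; the buyer bears all onward costs.
CIF value = EXW price + inland to port + export clearance + origin terminal + freight + insurance = 262947.00 + 1061.16 + 107.18 + 545.25 + 8849.28 + 105.08 = 273614.95
Import duty = 8925 × 0.79 = 7050.75
Buyer bears: inland to port 1061.16 + export clearance 107.18 + origin terminal 545.25 + freight 8849.28 + insurance 105.08 + destination terminal 143.67 + brokerage 484.86 + delivery 1206.96 + duty 7050.75 = 19554.19
Landed cost = invoice 262947.00 + 19554.19 = 282501.19

Total landed cost: USD 282501.19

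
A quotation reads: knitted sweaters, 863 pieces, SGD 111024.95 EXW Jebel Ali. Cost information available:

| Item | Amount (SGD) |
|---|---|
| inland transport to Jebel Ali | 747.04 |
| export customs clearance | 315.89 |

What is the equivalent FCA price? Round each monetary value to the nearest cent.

FCA price: SGD 112087.88

From EXW to FCA, the seller additionally bears: inland to port, export clearance.
FCA price = 111024.95 + 747.04 + 315.89 = 112087.88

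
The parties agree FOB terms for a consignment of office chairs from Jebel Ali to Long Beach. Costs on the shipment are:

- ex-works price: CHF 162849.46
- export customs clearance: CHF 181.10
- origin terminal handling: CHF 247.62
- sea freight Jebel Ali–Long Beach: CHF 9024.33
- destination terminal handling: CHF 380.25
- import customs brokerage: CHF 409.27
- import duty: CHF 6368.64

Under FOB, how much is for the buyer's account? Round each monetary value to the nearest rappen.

Buyer's account: CHF 16182.49

FOB: the seller bears costs until goods are on board at the origin port; the buyer bears freight, insurance and all costs thereafter.
Seller's account: goods 162849.46 + export clearance 181.10 + origin terminal 247.62 = 163278.18
Buyer's account: freight 9024.33 + destination terminal 380.25 + brokerage 409.27 + duty 6368.64 = 16182.49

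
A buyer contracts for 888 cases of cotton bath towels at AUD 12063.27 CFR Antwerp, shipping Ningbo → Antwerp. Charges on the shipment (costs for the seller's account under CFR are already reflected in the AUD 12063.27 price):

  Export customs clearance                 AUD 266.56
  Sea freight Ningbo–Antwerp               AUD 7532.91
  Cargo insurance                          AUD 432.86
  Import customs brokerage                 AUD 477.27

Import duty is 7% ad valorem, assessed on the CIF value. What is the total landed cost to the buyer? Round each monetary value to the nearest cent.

CFR: the seller pays costs through ocean freight to the destination port, but not insurance.
Already in the invoice (seller's account under CFR): export clearance, freight — exclude.
CIF value = CFR price + insurance = 12063.27 + 432.86 = 12496.13
Import duty = 12496.13 × 7% = 874.73
Buyer bears: insurance 432.86 + brokerage 477.27 + duty 874.73 = 1784.86
Landed cost = invoice 12063.27 + 1784.86 = 13848.13

Total landed cost: AUD 13848.13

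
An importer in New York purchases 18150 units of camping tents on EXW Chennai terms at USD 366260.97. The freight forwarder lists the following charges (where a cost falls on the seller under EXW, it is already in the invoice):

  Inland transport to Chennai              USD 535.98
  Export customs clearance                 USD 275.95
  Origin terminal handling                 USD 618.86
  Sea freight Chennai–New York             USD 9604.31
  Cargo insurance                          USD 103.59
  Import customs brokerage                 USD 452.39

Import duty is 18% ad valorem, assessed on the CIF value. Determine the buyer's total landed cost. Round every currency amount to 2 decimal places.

EXW: the seller makes goods available at their premises; the buyer bears all onward costs.
CIF value = EXW price + inland to port + export clearance + origin terminal + freight + insurance = 366260.97 + 535.98 + 275.95 + 618.86 + 9604.31 + 103.59 = 377399.66
Import duty = 377399.66 × 18% = 67931.94
Buyer bears: inland to port 535.98 + export clearance 275.95 + origin terminal 618.86 + freight 9604.31 + insurance 103.59 + brokerage 452.39 + duty 67931.94 = 79523.02
Landed cost = invoice 366260.97 + 79523.02 = 445783.99

Total landed cost: USD 445783.99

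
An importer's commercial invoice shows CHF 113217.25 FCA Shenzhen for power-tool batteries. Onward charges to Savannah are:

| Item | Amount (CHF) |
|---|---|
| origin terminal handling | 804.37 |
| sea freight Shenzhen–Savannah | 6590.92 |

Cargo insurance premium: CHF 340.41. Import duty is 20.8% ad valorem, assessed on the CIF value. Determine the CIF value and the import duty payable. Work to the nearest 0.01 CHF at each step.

CIF = FCA price + pre-shipment costs + freight + insurance
CIF = 113217.25 + 804.37 + 6590.92 + 340.41 = 120952.95
Import duty = 120952.95 × 20.8% = 25158.21

CIF value: CHF 120952.95; import duty: CHF 25158.21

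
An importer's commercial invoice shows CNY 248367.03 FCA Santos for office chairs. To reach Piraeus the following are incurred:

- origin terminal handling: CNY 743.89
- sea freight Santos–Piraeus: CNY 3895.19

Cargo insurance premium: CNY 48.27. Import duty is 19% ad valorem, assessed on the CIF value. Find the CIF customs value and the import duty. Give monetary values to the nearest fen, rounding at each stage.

CIF value: CNY 253054.38; import duty: CNY 48080.33

CIF = FCA price + pre-shipment costs + freight + insurance
CIF = 248367.03 + 743.89 + 3895.19 + 48.27 = 253054.38
Import duty = 253054.38 × 19% = 48080.33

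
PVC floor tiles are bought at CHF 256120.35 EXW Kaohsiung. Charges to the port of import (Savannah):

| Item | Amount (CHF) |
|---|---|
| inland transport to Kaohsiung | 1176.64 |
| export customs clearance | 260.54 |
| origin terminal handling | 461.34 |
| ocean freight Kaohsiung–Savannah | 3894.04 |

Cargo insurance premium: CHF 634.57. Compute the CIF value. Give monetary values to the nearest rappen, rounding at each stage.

CIF = EXW price + pre-shipment costs + freight + insurance
CIF = 256120.35 + 1176.64 + 260.54 + 461.34 + 3894.04 + 634.57 = 262547.48

CIF value: CHF 262547.48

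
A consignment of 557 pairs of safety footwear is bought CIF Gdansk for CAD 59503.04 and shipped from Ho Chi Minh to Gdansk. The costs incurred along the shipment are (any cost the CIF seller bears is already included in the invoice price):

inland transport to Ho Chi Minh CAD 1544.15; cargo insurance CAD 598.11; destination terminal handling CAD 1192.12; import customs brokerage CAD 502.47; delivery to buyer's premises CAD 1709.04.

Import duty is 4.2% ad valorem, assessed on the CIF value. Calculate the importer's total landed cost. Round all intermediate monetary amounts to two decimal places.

CIF: the seller pays costs through ocean freight and marine insurance to the destination port.
Already in the invoice (seller's account under CIF): inland to port, insurance — exclude.
The CIF price already equals the CIF value: 59503.04
Import duty = 59503.04 × 4.2% = 2499.13
Buyer bears: destination terminal 1192.12 + brokerage 502.47 + delivery 1709.04 + duty 2499.13 = 5902.76
Landed cost = invoice 59503.04 + 5902.76 = 65405.80

Total landed cost: CAD 65405.80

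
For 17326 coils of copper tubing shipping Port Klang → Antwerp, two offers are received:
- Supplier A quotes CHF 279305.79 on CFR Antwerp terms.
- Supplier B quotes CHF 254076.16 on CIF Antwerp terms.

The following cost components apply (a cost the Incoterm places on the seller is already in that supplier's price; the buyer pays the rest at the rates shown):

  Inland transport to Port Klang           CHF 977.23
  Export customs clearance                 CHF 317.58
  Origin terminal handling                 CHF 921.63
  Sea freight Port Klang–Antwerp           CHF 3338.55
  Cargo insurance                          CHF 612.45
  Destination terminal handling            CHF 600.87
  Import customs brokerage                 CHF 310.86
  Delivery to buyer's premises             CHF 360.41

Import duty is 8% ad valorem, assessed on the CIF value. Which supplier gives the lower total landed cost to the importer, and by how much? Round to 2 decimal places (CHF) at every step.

Supplier B is cheaper by CHF 27909.45

Supplier A (CFR):
CIF value = CFR price + insurance = 279305.79 + 612.45 = 279918.24
Import duty = 279918.24 × 8% = 22393.46
Buyer bears (A): 612.45 + 600.87 + 310.86 + 360.41 = 1884.59
Landed cost (A) = invoice 279305.79 + 1884.59 + duty 22393.46 = 303583.84
Supplier B (CIF):
The CIF price already equals the CIF value: 254076.16
Import duty = 254076.16 × 8% = 20326.09
Buyer bears (B): 600.87 + 310.86 + 360.41 = 1272.14
Landed cost (B) = invoice 254076.16 + 1272.14 + duty 20326.09 = 275674.39
Difference = |303583.84 − 275674.39| = 27909.45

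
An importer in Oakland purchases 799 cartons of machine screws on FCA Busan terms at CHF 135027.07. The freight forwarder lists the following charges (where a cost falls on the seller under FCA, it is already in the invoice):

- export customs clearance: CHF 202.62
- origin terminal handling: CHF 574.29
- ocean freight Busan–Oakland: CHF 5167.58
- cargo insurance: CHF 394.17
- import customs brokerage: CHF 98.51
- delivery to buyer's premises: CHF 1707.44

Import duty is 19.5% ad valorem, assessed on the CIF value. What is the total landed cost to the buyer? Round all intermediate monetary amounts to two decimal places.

FCA: the seller delivers export-cleared goods to the carrier; the buyer bears costs from that point.
Already in the invoice (seller's account under FCA): export clearance — exclude.
CIF value = FCA price + origin terminal + freight + insurance = 135027.07 + 574.29 + 5167.58 + 394.17 = 141163.11
Import duty = 141163.11 × 19.5% = 27526.81
Buyer bears: origin terminal 574.29 + freight 5167.58 + insurance 394.17 + brokerage 98.51 + delivery 1707.44 + duty 27526.81 = 35468.80
Landed cost = invoice 135027.07 + 35468.80 = 170495.87

Total landed cost: CHF 170495.87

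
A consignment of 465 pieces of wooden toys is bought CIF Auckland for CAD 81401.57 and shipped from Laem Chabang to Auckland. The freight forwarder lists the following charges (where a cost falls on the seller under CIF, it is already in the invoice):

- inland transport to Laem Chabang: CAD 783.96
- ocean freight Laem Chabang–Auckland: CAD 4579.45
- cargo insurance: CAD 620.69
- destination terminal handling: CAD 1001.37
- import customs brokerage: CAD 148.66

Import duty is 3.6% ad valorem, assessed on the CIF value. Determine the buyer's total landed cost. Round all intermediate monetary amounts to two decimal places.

Total landed cost: CAD 85482.06

CIF: the seller pays costs through ocean freight and marine insurance to the destination port.
Already in the invoice (seller's account under CIF): inland to port, freight, insurance — exclude.
The CIF price already equals the CIF value: 81401.57
Import duty = 81401.57 × 3.6% = 2930.46
Buyer bears: destination terminal 1001.37 + brokerage 148.66 + duty 2930.46 = 4080.49
Landed cost = invoice 81401.57 + 4080.49 = 85482.06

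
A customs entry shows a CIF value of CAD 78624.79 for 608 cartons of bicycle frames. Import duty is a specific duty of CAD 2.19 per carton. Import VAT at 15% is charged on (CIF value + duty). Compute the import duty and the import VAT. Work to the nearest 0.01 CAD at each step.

Import duty: CAD 1331.52; import VAT: CAD 11993.45

Import duty = 608 × 2.19 = 1331.52
VAT base = CIF + duty = 78624.79 + 1331.52 = 79956.31
Import VAT = 79956.31 × 15% = 11993.45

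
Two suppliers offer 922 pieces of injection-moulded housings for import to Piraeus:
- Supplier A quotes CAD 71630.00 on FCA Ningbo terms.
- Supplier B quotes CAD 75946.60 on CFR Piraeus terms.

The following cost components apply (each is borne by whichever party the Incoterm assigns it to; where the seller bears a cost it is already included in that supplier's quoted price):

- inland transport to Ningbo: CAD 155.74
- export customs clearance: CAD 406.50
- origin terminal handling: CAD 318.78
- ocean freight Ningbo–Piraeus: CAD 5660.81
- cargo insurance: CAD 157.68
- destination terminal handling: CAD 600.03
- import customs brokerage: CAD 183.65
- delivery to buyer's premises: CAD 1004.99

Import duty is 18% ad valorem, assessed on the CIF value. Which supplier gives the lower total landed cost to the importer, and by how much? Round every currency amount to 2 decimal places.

Supplier B is cheaper by CAD 1962.33

Supplier A (FCA):
CIF value = FCA price + origin terminal + freight + insurance = 71630.00 + 318.78 + 5660.81 + 157.68 = 77767.27
Import duty = 77767.27 × 18% = 13998.11
Buyer bears (A): 318.78 + 5660.81 + 157.68 + 600.03 + 183.65 + 1004.99 = 7925.94
Landed cost (A) = invoice 71630.00 + 7925.94 + duty 13998.11 = 93554.05
Supplier B (CFR):
CIF value = CFR price + insurance = 75946.60 + 157.68 = 76104.28
Import duty = 76104.28 × 18% = 13698.77
Buyer bears (B): 157.68 + 600.03 + 183.65 + 1004.99 = 1946.35
Landed cost (B) = invoice 75946.60 + 1946.35 + duty 13698.77 = 91591.72
Difference = |93554.05 − 91591.72| = 1962.33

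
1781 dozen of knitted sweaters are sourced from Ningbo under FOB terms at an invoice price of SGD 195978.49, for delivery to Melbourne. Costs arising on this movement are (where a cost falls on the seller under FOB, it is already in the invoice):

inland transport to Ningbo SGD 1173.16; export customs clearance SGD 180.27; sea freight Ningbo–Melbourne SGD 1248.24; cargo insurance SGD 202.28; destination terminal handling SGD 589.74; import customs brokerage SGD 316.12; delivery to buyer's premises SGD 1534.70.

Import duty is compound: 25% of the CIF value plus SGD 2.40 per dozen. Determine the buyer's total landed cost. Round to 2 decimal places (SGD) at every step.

FOB: the seller bears costs until goods are on board at the origin port; the buyer bears freight, insurance and all costs thereafter.
Already in the invoice (seller's account under FOB): inland to port, export clearance — exclude.
CIF value = FOB price + freight + insurance = 195978.49 + 1248.24 + 202.28 = 197429.01
Ad valorem component: 197429.01 × 25% = 49357.25
Specific component: 1781 × 2.40 = 4274.40
Import duty = 49357.25 + 4274.40 = 53631.65
Buyer bears: freight 1248.24 + insurance 202.28 + destination terminal 589.74 + brokerage 316.12 + delivery 1534.70 + duty 53631.65 = 57522.73
Landed cost = invoice 195978.49 + 57522.73 = 253501.22

Total landed cost: SGD 253501.22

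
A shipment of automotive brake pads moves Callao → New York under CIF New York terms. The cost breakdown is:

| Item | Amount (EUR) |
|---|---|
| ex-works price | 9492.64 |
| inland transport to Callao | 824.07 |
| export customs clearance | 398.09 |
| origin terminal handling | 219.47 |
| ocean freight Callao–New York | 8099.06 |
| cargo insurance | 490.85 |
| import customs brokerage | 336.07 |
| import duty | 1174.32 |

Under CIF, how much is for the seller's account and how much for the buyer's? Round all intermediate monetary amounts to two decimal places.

CIF: the seller pays costs through ocean freight and marine insurance to the destination port.
Seller's account: goods 9492.64 + inland to port 824.07 + export clearance 398.09 + origin terminal 219.47 + freight 8099.06 + insurance 490.85 = 19524.18
Buyer's account: brokerage 336.07 + duty 1174.32 = 1510.39

Seller: EUR 19524.18; buyer: EUR 1510.39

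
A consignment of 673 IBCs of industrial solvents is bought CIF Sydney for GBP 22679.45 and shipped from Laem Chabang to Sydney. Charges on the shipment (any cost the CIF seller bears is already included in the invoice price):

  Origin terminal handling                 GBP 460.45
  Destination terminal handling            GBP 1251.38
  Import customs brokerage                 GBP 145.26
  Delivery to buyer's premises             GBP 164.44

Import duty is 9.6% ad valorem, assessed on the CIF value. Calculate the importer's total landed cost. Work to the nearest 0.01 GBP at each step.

CIF: the seller pays costs through ocean freight and marine insurance to the destination port.
Already in the invoice (seller's account under CIF): origin terminal — exclude.
The CIF price already equals the CIF value: 22679.45
Import duty = 22679.45 × 9.6% = 2177.23
Buyer bears: destination terminal 1251.38 + brokerage 145.26 + delivery 164.44 + duty 2177.23 = 3738.31
Landed cost = invoice 22679.45 + 3738.31 = 26417.76

Total landed cost: GBP 26417.76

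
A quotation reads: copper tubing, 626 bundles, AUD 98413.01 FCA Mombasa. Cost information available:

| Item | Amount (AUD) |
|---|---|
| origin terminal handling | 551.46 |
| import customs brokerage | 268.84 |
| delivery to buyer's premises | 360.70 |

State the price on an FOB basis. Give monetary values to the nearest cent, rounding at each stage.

FOB price: AUD 98964.47

Not relevant to the conversion: brokerage, delivery — on the buyer under both terms; not part of either seller's price.
From FCA to FOB, the seller additionally bears: origin terminal.
FOB price = 98413.01 + 551.46 = 98964.47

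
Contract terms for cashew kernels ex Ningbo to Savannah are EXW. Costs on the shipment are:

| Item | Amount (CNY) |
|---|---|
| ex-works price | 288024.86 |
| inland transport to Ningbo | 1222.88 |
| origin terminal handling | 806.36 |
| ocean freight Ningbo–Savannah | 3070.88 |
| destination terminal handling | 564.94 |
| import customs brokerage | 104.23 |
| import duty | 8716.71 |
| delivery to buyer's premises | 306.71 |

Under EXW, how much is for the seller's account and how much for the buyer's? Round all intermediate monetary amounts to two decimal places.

Seller: CNY 288024.86; buyer: CNY 14792.71

EXW: the seller makes goods available at their premises; the buyer bears all onward costs.
Seller's account: goods 288024.86 = 288024.86
Buyer's account: inland to port 1222.88 + origin terminal 806.36 + freight 3070.88 + destination terminal 564.94 + brokerage 104.23 + duty 8716.71 + delivery 306.71 = 14792.71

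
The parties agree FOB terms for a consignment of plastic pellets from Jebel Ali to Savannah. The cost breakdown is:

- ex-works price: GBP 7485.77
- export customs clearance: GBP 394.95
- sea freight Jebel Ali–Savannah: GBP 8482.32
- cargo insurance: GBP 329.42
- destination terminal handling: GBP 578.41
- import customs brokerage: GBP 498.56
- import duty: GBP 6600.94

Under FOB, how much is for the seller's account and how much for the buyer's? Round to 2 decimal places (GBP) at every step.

Seller: GBP 7880.72; buyer: GBP 16489.65

FOB: the seller bears costs until goods are on board at the origin port; the buyer bears freight, insurance and all costs thereafter.
Seller's account: goods 7485.77 + export clearance 394.95 = 7880.72
Buyer's account: freight 8482.32 + insurance 329.42 + destination terminal 578.41 + brokerage 498.56 + duty 6600.94 = 16489.65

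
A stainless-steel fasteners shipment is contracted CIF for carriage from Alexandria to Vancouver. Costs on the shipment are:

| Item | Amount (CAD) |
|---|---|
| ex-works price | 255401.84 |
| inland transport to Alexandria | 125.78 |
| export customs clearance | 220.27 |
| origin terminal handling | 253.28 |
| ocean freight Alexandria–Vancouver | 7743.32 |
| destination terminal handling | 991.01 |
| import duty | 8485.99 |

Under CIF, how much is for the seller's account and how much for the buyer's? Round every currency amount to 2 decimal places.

Seller: CAD 263744.49; buyer: CAD 9477.00

CIF: the seller pays costs through ocean freight and marine insurance to the destination port.
Seller's account: goods 255401.84 + inland to port 125.78 + export clearance 220.27 + origin terminal 253.28 + freight 7743.32 = 263744.49
Buyer's account: destination terminal 991.01 + duty 8485.99 = 9477.00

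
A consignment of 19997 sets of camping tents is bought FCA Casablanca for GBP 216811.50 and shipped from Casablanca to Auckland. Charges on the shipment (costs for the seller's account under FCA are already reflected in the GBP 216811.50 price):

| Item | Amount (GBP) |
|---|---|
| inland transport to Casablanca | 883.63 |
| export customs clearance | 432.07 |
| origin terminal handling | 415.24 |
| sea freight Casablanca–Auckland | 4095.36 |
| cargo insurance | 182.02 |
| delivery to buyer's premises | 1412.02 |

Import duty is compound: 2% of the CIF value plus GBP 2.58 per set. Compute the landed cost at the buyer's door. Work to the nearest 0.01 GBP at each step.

FCA: the seller delivers export-cleared goods to the carrier; the buyer bears costs from that point.
Already in the invoice (seller's account under FCA): inland to port, export clearance — exclude.
CIF value = FCA price + origin terminal + freight + insurance = 216811.50 + 415.24 + 4095.36 + 182.02 = 221504.12
Ad valorem component: 221504.12 × 2% = 4430.08
Specific component: 19997 × 2.58 = 51592.26
Import duty = 4430.08 + 51592.26 = 56022.34
Buyer bears: origin terminal 415.24 + freight 4095.36 + insurance 182.02 + delivery 1412.02 + duty 56022.34 = 62126.98
Landed cost = invoice 216811.50 + 62126.98 = 278938.48

Total landed cost: GBP 278938.48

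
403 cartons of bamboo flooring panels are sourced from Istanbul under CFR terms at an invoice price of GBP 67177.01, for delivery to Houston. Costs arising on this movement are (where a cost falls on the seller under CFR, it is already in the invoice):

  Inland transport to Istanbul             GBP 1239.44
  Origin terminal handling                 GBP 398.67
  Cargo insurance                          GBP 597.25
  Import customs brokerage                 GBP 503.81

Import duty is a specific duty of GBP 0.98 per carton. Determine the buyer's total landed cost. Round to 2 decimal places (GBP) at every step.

CFR: the seller pays costs through ocean freight to the destination port, but not insurance.
Already in the invoice (seller's account under CFR): inland to port, origin terminal — exclude.
CIF value = CFR price + insurance = 67177.01 + 597.25 = 67774.26
Import duty = 403 × 0.98 = 394.94
Buyer bears: insurance 597.25 + brokerage 503.81 + duty 394.94 = 1496.00
Landed cost = invoice 67177.01 + 1496.00 = 68673.01

Total landed cost: GBP 68673.01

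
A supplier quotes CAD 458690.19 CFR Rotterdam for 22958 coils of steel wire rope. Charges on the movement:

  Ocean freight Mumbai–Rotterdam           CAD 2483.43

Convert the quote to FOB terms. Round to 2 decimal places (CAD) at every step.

From CFR to FOB, the seller no longer bears: freight.
FOB price = 458690.19 − 2483.43 = 456206.76

FOB price: CAD 456206.76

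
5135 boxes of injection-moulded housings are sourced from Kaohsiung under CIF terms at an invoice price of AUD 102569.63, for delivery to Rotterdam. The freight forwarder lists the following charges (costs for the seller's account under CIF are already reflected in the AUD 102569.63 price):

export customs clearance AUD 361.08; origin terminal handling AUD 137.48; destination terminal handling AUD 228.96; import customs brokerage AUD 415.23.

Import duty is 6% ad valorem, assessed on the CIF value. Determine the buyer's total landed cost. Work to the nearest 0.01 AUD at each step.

CIF: the seller pays costs through ocean freight and marine insurance to the destination port.
Already in the invoice (seller's account under CIF): export clearance, origin terminal — exclude.
The CIF price already equals the CIF value: 102569.63
Import duty = 102569.63 × 6% = 6154.18
Buyer bears: destination terminal 228.96 + brokerage 415.23 + duty 6154.18 = 6798.37
Landed cost = invoice 102569.63 + 6798.37 = 109368.00

Total landed cost: AUD 109368.00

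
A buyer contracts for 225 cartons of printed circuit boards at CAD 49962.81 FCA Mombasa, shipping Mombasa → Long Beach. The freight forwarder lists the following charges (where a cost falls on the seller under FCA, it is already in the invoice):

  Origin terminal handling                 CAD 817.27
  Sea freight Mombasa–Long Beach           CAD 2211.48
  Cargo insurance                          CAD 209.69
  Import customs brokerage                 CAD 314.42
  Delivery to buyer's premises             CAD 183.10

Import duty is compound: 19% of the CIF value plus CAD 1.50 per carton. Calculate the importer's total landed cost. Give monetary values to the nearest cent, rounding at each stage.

FCA: the seller delivers export-cleared goods to the carrier; the buyer bears costs from that point.
CIF value = FCA price + origin terminal + freight + insurance = 49962.81 + 817.27 + 2211.48 + 209.69 = 53201.25
Ad valorem component: 53201.25 × 19% = 10108.24
Specific component: 225 × 1.50 = 337.50
Import duty = 10108.24 + 337.50 = 10445.74
Buyer bears: origin terminal 817.27 + freight 2211.48 + insurance 209.69 + brokerage 314.42 + delivery 183.10 + duty 10445.74 = 14181.70
Landed cost = invoice 49962.81 + 14181.70 = 64144.51

Total landed cost: CAD 64144.51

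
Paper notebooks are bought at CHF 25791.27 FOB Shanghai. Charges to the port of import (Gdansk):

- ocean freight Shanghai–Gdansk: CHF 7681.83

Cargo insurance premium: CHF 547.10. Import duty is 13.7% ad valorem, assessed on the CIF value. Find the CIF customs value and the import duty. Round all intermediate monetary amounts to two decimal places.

CIF value: CHF 34020.20; import duty: CHF 4660.77

CIF = FOB price + freight + insurance
CIF = 25791.27 + 7681.83 + 547.10 = 34020.20
Import duty = 34020.20 × 13.7% = 4660.77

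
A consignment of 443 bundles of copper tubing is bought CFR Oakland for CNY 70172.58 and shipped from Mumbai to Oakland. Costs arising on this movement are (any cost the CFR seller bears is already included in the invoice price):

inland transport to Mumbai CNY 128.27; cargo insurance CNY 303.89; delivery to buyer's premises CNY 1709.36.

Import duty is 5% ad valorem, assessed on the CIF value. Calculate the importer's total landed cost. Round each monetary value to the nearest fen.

CFR: the seller pays costs through ocean freight to the destination port, but not insurance.
Already in the invoice (seller's account under CFR): inland to port — exclude.
CIF value = CFR price + insurance = 70172.58 + 303.89 = 70476.47
Import duty = 70476.47 × 5% = 3523.82
Buyer bears: insurance 303.89 + delivery 1709.36 + duty 3523.82 = 5537.07
Landed cost = invoice 70172.58 + 5537.07 = 75709.65

Total landed cost: CNY 75709.65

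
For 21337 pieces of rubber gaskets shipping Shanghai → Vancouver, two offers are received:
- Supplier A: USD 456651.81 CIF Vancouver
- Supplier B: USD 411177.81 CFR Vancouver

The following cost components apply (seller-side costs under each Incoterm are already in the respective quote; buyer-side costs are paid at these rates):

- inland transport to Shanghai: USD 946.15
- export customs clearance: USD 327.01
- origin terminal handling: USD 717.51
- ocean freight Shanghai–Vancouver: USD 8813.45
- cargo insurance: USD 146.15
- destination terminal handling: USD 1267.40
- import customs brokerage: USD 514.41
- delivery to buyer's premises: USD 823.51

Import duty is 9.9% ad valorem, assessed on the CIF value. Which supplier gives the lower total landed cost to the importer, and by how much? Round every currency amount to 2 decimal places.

Supplier B is cheaper by USD 49815.31

Supplier A (CIF):
The CIF price already equals the CIF value: 456651.81
Import duty = 456651.81 × 9.9% = 45208.53
Buyer bears (A): 1267.40 + 514.41 + 823.51 = 2605.32
Landed cost (A) = invoice 456651.81 + 2605.32 + duty 45208.53 = 504465.66
Supplier B (CFR):
CIF value = CFR price + insurance = 411177.81 + 146.15 = 411323.96
Import duty = 411323.96 × 9.9% = 40721.07
Buyer bears (B): 146.15 + 1267.40 + 514.41 + 823.51 = 2751.47
Landed cost (B) = invoice 411177.81 + 2751.47 + duty 40721.07 = 454650.35
Difference = |504465.66 − 454650.35| = 49815.31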